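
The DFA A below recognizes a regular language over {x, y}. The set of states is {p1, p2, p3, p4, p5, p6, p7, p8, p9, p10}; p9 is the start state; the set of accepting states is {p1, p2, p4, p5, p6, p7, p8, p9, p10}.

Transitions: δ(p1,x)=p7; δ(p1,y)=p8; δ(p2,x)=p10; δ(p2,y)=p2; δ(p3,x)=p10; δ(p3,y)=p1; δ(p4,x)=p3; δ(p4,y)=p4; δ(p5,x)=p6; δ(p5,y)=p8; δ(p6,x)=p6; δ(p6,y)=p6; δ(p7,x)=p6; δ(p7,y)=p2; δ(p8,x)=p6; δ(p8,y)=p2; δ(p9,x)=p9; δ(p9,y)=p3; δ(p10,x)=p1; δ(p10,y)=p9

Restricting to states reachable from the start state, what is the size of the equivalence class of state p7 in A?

States {p4,p5} cannot be reached from the start state, so discard them.
Initial partition by acceptance: {p1,p2,p6,p7,p8,p9,p10} | {p3}.
On input y, block {p1,p2,p6,p7,p8,p9,p10} splits into {p1,p2,p6,p7,p8,p10} and {p9}.
Split {p1,p2,p6,p7,p8,p10} by δ(·,y) → {p1,p2,p6,p7,p8} and {p10}.
Refine {p1,p2,p6,p7,p8} on symbol x: members go to different blocks, giving {p1,p6,p7,p8} and {p2}.
Split {p1,p6,p7,p8} by δ(·,y) → {p1,p6} and {p7,p8}.
On input x, block {p1,p6} splits into {p1} and {p6}.
No further refinement is possible. Final partition (7 blocks): {p1} | {p3} | {p9} | {p10} | {p2} | {p7,p8} | {p6}.
State p7 belongs to the block {p7,p8}, which has 2 states.

2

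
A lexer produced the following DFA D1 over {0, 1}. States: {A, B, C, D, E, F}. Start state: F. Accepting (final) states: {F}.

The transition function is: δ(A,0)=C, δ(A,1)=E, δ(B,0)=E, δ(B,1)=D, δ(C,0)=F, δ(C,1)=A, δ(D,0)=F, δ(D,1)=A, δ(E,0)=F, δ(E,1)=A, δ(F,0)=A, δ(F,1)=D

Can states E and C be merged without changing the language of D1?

Yes

First remove the unreachable states {B}; 5 states remain.
Initial partition by acceptance: {F} | {A,C,D,E}.
On input 0, block {A,C,D,E} splits into {C,D,E} and {A}.
Stable partition: {F} | {C,D,E} | {A} — 3 equivalence classes.
E and C lie in the same block of the stable partition, so they are equivalent — no string distinguishes them.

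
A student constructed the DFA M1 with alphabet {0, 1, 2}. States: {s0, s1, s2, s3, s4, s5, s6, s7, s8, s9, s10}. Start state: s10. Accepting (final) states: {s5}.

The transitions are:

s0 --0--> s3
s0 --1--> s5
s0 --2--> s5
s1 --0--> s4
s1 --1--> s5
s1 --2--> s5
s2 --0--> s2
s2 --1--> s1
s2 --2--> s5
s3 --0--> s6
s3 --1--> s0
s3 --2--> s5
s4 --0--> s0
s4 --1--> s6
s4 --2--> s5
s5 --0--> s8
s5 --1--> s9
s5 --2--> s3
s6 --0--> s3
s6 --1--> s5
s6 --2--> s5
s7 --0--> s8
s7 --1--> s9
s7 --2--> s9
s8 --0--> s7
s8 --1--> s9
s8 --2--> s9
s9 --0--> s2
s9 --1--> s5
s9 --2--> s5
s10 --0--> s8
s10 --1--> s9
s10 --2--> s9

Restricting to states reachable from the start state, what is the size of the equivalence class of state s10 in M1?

P0 = {s5} | {s0,s1,s2,s3,s4,s6,s7,s8,s9,s10}.
Split {s0,s1,s2,s3,s4,s6,s7,s8,s9,s10} by δ(·,1) → {s2,s3,s4,s7,s8,s10} and {s0,s1,s6,s9}.
On input 0, block {s2,s3,s4,s7,s8,s10} splits into {s2,s7,s8,s10} and {s3,s4}.
Refine {s2,s7,s8,s10} on symbol 2: members go to different blocks, giving {s7,s8,s10} and {s2}.
Split {s0,s1,s6,s9} by δ(·,0) → {s0,s1,s6} and {s9}.
Stable partition: {s5} | {s7,s8,s10} | {s0,s1,s6} | {s3,s4} | {s2} | {s9} — 6 equivalence classes.
The equivalence class containing s10 is {s7,s8,s10}, of size 3.

3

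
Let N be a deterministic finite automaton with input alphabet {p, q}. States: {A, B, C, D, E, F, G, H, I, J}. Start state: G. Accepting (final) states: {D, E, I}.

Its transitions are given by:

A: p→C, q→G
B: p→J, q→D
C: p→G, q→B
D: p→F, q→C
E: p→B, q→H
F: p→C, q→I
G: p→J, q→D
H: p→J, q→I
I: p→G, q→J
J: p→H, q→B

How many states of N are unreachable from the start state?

BFS from G reaches {B, C, D, F, G, H, I, J}; the 2 state(s) A, E are never visited.

2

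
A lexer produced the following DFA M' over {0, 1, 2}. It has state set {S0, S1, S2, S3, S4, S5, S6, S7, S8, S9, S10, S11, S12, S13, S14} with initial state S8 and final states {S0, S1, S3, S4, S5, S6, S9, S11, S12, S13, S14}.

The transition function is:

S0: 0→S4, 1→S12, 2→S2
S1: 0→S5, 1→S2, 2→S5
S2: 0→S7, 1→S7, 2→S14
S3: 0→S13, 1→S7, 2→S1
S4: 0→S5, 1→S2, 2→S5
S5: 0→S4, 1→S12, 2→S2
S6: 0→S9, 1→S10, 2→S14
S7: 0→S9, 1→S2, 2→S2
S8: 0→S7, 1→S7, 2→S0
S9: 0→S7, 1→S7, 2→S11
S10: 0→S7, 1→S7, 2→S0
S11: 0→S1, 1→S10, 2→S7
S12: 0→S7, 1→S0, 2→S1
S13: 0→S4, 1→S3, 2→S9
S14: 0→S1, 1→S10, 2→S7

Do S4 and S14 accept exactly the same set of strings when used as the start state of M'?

No

States {S3,S6,S13} cannot be reached from the start state, so discard them.
Initial partition by acceptance: {S0,S1,S4,S5,S9,S11,S12,S14} | {S2,S7,S8,S10}.
On input 0, block {S0,S1,S4,S5,S9,S11,S12,S14} splits into {S0,S1,S4,S5,S11,S14} and {S9,S12}.
On input 1, block {S0,S1,S4,S5,S11,S14} splits into {S1,S4,S11,S14} and {S0,S5}.
Refine {S1,S4,S11,S14} on symbol 0: members go to different blocks, giving {S1,S4} and {S11,S14}.
On input 0, block {S2,S7,S8,S10} splits into {S2,S8,S10} and {S7}.
Refine {S2,S8,S10} on symbol 2: members go to different blocks, giving {S8,S10} and {S2}.
Refine {S9,S12} on symbol 1: members go to different blocks, giving {S9} and {S12}.
No further refinement is possible. Final partition (8 blocks): {S1,S4} | {S8,S10} | {S9} | {S0,S5} | {S11,S14} | {S7} | {S2} | {S12}.
S4 and S14 end up in different blocks, so they are distinguishable. For instance, the string '2' is accepted from only S4.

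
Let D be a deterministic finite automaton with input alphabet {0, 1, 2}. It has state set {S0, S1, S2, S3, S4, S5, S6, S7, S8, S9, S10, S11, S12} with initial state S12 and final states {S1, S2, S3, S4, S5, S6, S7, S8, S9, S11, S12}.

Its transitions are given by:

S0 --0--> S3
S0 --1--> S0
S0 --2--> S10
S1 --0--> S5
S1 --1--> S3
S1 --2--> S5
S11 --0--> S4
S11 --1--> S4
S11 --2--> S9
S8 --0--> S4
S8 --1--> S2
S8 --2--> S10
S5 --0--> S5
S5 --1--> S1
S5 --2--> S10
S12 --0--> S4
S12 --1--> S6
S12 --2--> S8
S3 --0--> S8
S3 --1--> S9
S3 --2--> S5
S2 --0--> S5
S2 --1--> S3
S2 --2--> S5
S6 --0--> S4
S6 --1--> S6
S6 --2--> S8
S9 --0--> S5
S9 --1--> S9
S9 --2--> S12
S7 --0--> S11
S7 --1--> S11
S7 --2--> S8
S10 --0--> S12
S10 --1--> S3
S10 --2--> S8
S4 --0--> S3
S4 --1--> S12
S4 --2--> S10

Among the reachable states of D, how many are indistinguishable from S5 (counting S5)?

First remove the unreachable states {S0,S7,S11}; 10 states remain.
Initial partition by acceptance: {S1,S2,S3,S4,S5,S6,S8,S9,S12} | {S10}.
Split {S1,S2,S3,S4,S5,S6,S8,S9,S12} by δ(·,2) → {S1,S2,S3,S6,S9,S12} and {S4,S5,S8}.
Refine {S1,S2,S3,S6,S9,S12} on symbol 2: members go to different blocks, giving {S1,S2,S3,S6,S12} and {S9}.
Split {S1,S2,S3,S6,S12} by δ(·,1) → {S1,S2,S6,S12} and {S3}.
Refine {S1,S2,S6,S12} on symbol 1: members go to different blocks, giving {S1,S2} and {S6,S12}.
Refine {S4,S5,S8} on symbol 0: members go to different blocks, giving {S5,S8} and {S4}.
On input 0, block {S5,S8} splits into {S5} and {S8}.
Stable partition: {S1,S2} | {S10} | {S5} | {S9} | {S3} | {S6,S12} | {S4} | {S8} — 8 equivalence classes.
State S5 belongs to the block {S5}, which has 1 states.

1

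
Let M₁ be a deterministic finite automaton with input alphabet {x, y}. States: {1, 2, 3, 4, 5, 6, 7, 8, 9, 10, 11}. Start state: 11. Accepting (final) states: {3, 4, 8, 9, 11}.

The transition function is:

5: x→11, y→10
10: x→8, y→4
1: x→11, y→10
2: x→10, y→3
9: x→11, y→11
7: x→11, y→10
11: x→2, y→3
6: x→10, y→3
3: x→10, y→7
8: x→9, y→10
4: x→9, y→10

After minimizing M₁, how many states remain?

States {1,5,6} cannot be reached from the start state, so discard them.
Start with accepting vs non-accepting: {3,4,8,9,11} | {2,7,10}.
On input x, block {3,4,8,9,11} splits into {4,8,9} and {3,11}.
On input x, block {4,8,9} splits into {4,8} and {9}.
Split {2,7,10} by δ(·,x) → {2} and {7} and {10}.
Refine {3,11} on symbol x: members go to different blocks, giving {3} and {11}.
Stable partition: {4,8} | {2} | {3} | {9} | {7} | {10} | {11} — 7 equivalence classes.

7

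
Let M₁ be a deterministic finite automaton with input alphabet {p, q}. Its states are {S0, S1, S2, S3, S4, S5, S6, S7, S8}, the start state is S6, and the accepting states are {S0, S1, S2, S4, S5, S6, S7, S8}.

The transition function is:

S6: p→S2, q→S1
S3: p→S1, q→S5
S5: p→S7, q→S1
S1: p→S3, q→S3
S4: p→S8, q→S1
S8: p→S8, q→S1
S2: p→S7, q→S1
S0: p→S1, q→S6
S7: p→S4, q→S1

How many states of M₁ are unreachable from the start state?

1

BFS from S6 reaches {S1, S2, S3, S4, S5, S6, S7, S8}; the 1 state(s) S0 are never visited.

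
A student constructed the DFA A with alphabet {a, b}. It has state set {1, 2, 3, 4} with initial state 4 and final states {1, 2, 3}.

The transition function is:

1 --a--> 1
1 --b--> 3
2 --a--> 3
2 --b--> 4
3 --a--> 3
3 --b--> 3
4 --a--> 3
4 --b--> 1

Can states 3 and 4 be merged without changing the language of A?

Reachable states from the start: {1,3,4}. Unreachable: {2} — drop them.
P0 = {1,3} | {4}.
Stable partition: {1,3} | {4} — 2 equivalence classes.
3 and 4 end up in different blocks, so they are distinguishable. For instance, the string 'ε' is accepted from only 3.

No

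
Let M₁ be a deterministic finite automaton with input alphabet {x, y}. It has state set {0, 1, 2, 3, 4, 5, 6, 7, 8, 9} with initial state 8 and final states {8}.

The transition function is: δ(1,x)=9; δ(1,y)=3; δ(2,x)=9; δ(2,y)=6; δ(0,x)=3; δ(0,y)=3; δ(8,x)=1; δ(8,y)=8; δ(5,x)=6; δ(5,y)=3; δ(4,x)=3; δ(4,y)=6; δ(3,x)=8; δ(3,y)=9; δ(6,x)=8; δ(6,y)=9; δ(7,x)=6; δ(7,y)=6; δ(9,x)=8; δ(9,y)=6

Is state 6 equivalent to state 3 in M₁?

Yes

First remove the unreachable states {0,2,4,5,7}; 5 states remain.
P0 = {8} | {1,3,6,9}.
On input x, block {1,3,6,9} splits into {3,6,9} and {1}.
No further refinement is possible. Final partition (3 blocks): {8} | {3,6,9} | {1}.
6 and 3 lie in the same block of the stable partition, so they are equivalent — no string distinguishes them.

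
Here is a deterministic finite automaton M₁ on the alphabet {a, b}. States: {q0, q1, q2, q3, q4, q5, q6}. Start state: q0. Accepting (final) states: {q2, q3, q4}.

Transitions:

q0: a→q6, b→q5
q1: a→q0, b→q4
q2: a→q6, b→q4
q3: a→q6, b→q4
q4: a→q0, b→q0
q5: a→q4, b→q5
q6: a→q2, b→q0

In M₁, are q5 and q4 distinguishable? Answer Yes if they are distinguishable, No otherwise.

Yes

States {q1,q3} cannot be reached from the start state, so discard them.
Start with accepting vs non-accepting: {q2,q4} | {q0,q5,q6}.
Refine {q2,q4} on symbol b: members go to different blocks, giving {q2} and {q4}.
On input a, block {q0,q5,q6} splits into {q0} and {q5} and {q6}.
The partition is now stable with 5 blocks: {q2} | {q0} | {q4} | {q5} | {q6}.
q5 and q4 end up in different blocks, so they are distinguishable. For instance, the string 'ε' is accepted from only q4.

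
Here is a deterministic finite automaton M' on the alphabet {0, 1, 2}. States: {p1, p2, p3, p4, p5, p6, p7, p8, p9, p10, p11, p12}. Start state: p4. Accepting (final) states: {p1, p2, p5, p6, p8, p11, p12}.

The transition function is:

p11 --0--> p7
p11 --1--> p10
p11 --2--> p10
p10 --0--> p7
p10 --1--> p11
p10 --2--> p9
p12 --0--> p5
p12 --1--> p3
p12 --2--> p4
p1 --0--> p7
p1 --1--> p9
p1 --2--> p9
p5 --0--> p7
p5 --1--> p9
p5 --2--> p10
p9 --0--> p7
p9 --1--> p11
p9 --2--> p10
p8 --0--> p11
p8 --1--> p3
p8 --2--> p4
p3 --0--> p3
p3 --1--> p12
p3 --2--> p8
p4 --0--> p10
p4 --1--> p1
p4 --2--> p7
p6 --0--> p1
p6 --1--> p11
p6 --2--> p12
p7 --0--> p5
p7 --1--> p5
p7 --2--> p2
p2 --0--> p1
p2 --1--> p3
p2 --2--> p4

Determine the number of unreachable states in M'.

No path from p4 leads to p6; the other 11 states are all reachable.

1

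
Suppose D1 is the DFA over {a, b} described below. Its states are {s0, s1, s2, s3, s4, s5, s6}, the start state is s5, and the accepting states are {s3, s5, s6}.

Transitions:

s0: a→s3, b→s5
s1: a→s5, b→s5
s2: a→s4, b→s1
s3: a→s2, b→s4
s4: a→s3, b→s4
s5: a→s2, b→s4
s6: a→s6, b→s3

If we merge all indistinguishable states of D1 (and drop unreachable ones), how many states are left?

4

States {s0,s6} cannot be reached from the start state, so discard them.
Initial partition by acceptance: {s3,s5} | {s1,s2,s4}.
On input a, block {s1,s2,s4} splits into {s1,s4} and {s2}.
Split {s1,s4} by δ(·,b) → {s1} and {s4}.
The partition is now stable with 4 blocks: {s3,s5} | {s1} | {s2} | {s4}.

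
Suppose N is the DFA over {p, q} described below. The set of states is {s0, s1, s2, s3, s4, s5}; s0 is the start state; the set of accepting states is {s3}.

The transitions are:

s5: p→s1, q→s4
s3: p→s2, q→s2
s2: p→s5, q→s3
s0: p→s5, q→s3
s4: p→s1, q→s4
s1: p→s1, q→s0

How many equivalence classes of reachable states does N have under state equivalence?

Every state is reachable, so we keep all 6.
Start with accepting vs non-accepting: {s3} | {s0,s1,s2,s4,s5}.
On input q, block {s0,s1,s2,s4,s5} splits into {s1,s4,s5} and {s0,s2}.
On input q, block {s1,s4,s5} splits into {s4,s5} and {s1}.
Stable partition: {s3} | {s4,s5} | {s0,s2} | {s1} — 4 equivalence classes.

4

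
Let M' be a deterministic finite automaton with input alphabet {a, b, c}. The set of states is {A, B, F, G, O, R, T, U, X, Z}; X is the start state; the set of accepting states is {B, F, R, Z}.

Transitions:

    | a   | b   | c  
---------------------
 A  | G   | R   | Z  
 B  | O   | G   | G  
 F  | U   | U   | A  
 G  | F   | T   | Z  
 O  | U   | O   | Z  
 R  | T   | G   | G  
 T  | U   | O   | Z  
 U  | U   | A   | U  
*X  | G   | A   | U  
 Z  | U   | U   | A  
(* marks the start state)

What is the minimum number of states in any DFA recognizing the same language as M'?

States {B} cannot be reached from the start state, so discard them.
P0 = {F,R,Z} | {A,G,O,T,U,X}.
On input a, block {A,G,O,T,U,X} splits into {A,O,T,U,X} and {G}.
Refine {F,R,Z} on symbol b: members go to different blocks, giving {F,Z} and {R}.
Refine {A,O,T,U,X} on symbol a: members go to different blocks, giving {O,T,U} and {A,X}.
Split {O,T,U} by δ(·,b) → {O,T} and {U}.
Split {A,X} by δ(·,b) → {X} and {A}.
The partition is now stable with 7 blocks: {F,Z} | {O,T} | {G} | {R} | {X} | {U} | {A}.

7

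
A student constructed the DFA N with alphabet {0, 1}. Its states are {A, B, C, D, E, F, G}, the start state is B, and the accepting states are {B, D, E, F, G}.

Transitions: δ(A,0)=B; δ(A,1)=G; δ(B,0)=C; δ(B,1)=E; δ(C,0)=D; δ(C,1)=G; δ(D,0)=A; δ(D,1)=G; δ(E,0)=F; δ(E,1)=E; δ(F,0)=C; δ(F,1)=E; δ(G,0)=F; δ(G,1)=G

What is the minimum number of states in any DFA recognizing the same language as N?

P0 = {B,D,E,F,G} | {A,C}.
Refine {B,D,E,F,G} on symbol 0: members go to different blocks, giving {B,D,F} and {E,G}.
Stable partition: {B,D,F} | {A,C} | {E,G} — 3 equivalence classes.

3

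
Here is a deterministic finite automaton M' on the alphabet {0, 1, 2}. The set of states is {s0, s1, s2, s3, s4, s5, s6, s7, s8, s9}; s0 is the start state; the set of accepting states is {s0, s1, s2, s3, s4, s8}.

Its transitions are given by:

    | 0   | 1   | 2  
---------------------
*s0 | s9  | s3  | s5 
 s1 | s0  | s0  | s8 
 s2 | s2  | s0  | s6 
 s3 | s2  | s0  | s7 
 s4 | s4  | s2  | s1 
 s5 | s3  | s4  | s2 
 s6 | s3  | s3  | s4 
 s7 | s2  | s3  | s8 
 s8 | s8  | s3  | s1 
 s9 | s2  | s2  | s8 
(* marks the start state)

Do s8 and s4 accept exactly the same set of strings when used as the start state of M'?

All states are reachable from the start state.
P0 = {s0,s1,s2,s3,s4,s8} | {s5,s6,s7,s9}.
Split {s0,s1,s2,s3,s4,s8} by δ(·,0) → {s1,s2,s3,s4,s8} and {s0}.
On input 0, block {s1,s2,s3,s4,s8} splits into {s2,s3,s4,s8} and {s1}.
Refine {s2,s3,s4,s8} on symbol 1: members go to different blocks, giving {s2,s3} and {s4,s8}.
Refine {s5,s6,s7,s9} on symbol 1: members go to different blocks, giving {s6,s7,s9} and {s5}.
Stable partition: {s2,s3} | {s6,s7,s9} | {s0} | {s1} | {s4,s8} | {s5} — 6 equivalence classes.
s8 and s4 lie in the same block of the stable partition, so they are equivalent — no string distinguishes them.

Yes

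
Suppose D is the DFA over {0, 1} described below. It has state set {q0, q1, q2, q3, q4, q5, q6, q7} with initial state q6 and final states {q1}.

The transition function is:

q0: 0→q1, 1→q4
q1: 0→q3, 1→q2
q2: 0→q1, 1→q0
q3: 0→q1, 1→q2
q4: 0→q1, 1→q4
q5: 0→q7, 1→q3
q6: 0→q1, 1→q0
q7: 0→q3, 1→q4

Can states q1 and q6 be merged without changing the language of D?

No

Reachable states from the start: {q0,q1,q2,q3,q4,q6}. Unreachable: {q5,q7} — drop them.
Initial partition by acceptance: {q1} | {q0,q2,q3,q4,q6}.
Stable partition: {q1} | {q0,q2,q3,q4,q6} — 2 equivalence classes.
q1 and q6 end up in different blocks, so they are distinguishable. For instance, the string 'ε' is accepted from only q1.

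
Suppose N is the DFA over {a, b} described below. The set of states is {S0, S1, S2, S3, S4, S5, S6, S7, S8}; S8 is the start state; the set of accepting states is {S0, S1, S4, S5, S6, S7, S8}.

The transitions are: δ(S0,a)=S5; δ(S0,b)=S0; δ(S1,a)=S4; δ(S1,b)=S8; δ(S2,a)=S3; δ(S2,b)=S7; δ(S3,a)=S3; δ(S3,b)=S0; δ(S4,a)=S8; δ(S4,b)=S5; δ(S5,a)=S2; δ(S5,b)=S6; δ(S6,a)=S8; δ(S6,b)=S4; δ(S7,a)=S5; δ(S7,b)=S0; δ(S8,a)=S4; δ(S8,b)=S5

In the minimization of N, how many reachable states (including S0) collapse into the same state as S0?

2

Reachable states from the start: {S0,S2,S3,S4,S5,S6,S7,S8}. Unreachable: {S1} — drop them.
Start with accepting vs non-accepting: {S0,S4,S5,S6,S7,S8} | {S2,S3}.
On input a, block {S0,S4,S5,S6,S7,S8} splits into {S0,S4,S6,S7,S8} and {S5}.
Refine {S0,S4,S6,S7,S8} on symbol a: members go to different blocks, giving {S4,S6,S8} and {S0,S7}.
Refine {S4,S6,S8} on symbol b: members go to different blocks, giving {S4,S8} and {S6}.
The partition is now stable with 5 blocks: {S4,S8} | {S2,S3} | {S5} | {S0,S7} | {S6}.
State S0 belongs to the block {S0,S7}, which has 2 states.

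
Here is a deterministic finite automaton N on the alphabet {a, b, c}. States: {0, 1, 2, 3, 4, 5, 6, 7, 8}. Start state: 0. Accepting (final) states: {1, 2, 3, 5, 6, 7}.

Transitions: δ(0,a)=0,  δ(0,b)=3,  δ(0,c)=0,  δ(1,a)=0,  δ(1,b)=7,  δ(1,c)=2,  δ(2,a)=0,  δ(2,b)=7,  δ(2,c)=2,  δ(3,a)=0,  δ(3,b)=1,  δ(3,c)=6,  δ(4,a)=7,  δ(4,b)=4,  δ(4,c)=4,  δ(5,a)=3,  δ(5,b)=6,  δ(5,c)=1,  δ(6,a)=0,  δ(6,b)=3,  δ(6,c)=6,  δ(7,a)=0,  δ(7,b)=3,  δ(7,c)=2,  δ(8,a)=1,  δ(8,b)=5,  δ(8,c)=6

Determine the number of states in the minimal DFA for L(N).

First remove the unreachable states {4,5,8}; 6 states remain.
P0 = {1,2,3,6,7} | {0}.
The partition is now stable with 2 blocks: {1,2,3,6,7} | {0}.

2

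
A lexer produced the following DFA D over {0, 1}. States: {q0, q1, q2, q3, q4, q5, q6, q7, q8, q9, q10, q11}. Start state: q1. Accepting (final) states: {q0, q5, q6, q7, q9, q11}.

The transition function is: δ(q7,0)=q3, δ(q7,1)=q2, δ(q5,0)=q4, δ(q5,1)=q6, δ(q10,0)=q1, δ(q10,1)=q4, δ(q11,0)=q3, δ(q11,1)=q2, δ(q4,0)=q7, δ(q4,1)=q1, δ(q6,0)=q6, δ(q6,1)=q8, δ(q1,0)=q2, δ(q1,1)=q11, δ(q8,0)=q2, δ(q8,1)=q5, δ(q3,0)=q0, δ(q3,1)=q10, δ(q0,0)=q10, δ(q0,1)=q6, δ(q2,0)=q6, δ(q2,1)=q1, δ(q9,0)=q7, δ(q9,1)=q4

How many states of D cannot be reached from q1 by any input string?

1

Starting at q1 and following transitions, the reachable set is {q0, q1, q2, q3, q4, q5, q6, q7, q8, q10, q11}. That leaves q9 unreachable — 1 in total.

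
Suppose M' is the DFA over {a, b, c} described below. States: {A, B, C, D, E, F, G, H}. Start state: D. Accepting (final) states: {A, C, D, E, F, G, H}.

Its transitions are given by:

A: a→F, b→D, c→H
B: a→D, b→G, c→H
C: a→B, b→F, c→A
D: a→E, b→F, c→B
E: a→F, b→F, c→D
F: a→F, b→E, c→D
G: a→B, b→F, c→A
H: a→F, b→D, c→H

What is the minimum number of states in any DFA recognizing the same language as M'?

First remove the unreachable states {C}; 7 states remain.
P0 = {A,D,E,F,G,H} | {B}.
Refine {A,D,E,F,G,H} on symbol a: members go to different blocks, giving {A,D,E,F,H} and {G}.
On input c, block {A,D,E,F,H} splits into {A,E,F,H} and {D}.
Refine {A,E,F,H} on symbol b: members go to different blocks, giving {A,H} and {E,F}.
No further refinement is possible. Final partition (5 blocks): {A,H} | {B} | {G} | {D} | {E,F}.

5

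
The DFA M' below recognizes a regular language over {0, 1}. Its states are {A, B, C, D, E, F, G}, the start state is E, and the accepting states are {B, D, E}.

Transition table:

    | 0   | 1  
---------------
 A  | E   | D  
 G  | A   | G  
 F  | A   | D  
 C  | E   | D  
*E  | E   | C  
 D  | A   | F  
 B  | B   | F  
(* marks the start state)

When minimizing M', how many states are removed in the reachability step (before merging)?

2

Starting at E and following transitions, the reachable set is {A, C, D, E, F}. That leaves B, G unreachable — 2 in total.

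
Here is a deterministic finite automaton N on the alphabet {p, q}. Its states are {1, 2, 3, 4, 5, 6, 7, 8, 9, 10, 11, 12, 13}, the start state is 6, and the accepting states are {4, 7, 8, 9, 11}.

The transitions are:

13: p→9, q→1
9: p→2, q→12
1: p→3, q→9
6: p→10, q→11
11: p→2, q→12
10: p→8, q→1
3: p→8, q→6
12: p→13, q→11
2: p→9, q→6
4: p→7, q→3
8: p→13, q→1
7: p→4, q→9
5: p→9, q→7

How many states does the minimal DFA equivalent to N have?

3

First remove the unreachable states {4,5,7}; 10 states remain.
P0 = {8,9,11} | {1,2,3,6,10,12,13}.
Refine {1,2,3,6,10,12,13} on symbol p: members go to different blocks, giving {2,3,10,13} and {1,6,12}.
The partition is now stable with 3 blocks: {8,9,11} | {2,3,10,13} | {1,6,12}.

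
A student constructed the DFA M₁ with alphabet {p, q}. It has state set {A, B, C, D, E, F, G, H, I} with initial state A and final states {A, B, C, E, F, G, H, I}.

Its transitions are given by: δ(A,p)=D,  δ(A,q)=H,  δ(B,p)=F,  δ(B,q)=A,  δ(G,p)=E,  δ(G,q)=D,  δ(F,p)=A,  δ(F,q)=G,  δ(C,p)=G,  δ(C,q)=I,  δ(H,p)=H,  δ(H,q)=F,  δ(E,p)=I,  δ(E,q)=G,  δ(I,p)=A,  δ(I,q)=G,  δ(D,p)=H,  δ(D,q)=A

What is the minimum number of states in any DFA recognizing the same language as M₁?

Reachable states from the start: {A,D,E,F,G,H,I}. Unreachable: {B,C} — drop them.
Start with accepting vs non-accepting: {A,E,F,G,H,I} | {D}.
Refine {A,E,F,G,H,I} on symbol p: members go to different blocks, giving {E,F,G,H,I} and {A}.
On input p, block {E,F,G,H,I} splits into {E,G,H} and {F,I}.
On input p, block {E,G,H} splits into {G,H} and {E}.
Split {G,H} by δ(·,p) → {G} and {H}.
Stable partition: {G} | {D} | {A} | {F,I} | {E} | {H} — 6 equivalence classes.

6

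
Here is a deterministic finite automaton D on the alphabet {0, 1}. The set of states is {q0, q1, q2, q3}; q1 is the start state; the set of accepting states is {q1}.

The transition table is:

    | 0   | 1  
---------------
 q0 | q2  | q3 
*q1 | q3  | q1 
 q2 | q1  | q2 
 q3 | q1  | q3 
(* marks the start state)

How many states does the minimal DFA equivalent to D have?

States {q0,q2} cannot be reached from the start state, so discard them.
Initial partition by acceptance: {q1} | {q3}.
No further refinement is possible. Final partition (2 blocks): {q1} | {q3}.

2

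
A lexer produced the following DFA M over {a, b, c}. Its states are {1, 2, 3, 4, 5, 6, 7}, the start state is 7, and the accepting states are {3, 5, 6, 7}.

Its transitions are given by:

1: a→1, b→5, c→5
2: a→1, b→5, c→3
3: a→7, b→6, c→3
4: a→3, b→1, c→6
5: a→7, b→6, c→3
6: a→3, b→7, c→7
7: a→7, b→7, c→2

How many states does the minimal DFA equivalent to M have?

First remove the unreachable states {4}; 6 states remain.
Initial partition by acceptance: {3,5,6,7} | {1,2}.
On input c, block {3,5,6,7} splits into {3,5,6} and {7}.
Split {3,5,6} by δ(·,a) → {3,5} and {6}.
The partition is now stable with 4 blocks: {3,5} | {1,2} | {7} | {6}.

4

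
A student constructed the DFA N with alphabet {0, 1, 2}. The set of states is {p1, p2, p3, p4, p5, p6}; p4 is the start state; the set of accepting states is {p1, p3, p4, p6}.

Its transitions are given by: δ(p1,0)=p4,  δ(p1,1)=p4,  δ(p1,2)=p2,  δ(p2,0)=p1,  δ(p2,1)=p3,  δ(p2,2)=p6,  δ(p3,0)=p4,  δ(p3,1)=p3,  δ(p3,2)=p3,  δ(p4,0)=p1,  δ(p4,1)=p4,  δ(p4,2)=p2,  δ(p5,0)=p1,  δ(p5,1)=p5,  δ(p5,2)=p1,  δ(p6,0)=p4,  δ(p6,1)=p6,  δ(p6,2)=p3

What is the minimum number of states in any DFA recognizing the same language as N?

3

States {p5} cannot be reached from the start state, so discard them.
P0 = {p1,p3,p4,p6} | {p2}.
Refine {p1,p3,p4,p6} on symbol 2: members go to different blocks, giving {p1,p4} and {p3,p6}.
The partition is now stable with 3 blocks: {p1,p4} | {p2} | {p3,p6}.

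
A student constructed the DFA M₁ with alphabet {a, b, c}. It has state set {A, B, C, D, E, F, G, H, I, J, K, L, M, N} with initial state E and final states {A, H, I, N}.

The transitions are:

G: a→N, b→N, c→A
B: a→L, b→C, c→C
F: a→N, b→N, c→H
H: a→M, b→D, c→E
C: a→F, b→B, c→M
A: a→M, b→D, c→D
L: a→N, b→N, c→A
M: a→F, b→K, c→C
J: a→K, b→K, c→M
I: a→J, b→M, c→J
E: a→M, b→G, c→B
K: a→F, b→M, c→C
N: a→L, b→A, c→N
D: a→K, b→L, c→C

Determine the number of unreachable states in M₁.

2

No path from E leads to I, J; the other 12 states are all reachable.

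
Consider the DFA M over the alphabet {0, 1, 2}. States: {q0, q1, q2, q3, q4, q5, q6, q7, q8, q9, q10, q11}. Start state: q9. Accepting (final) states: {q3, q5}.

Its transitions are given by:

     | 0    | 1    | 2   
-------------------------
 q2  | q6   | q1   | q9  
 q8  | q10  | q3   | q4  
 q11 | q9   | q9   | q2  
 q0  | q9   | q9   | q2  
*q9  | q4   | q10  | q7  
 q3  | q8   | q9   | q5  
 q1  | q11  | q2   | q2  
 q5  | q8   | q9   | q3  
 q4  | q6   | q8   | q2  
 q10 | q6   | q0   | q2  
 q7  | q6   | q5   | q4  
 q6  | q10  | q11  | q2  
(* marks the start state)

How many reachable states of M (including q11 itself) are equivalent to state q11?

P0 = {q3,q5} | {q0,q1,q2,q4,q6,q7,q8,q9,q10,q11}.
Split {q0,q1,q2,q4,q6,q7,q8,q9,q10,q11} by δ(·,1) → {q0,q1,q2,q4,q6,q9,q10,q11} and {q7,q8}.
On input 1, block {q0,q1,q2,q4,q6,q9,q10,q11} splits into {q0,q1,q2,q6,q9,q10,q11} and {q4}.
On input 0, block {q0,q1,q2,q6,q9,q10,q11} splits into {q0,q1,q2,q6,q10,q11} and {q9}.
On input 0, block {q0,q1,q2,q6,q10,q11} splits into {q1,q2,q6,q10} and {q0,q11}.
Refine {q1,q2,q6,q10} on symbol 0: members go to different blocks, giving {q2,q6,q10} and {q1}.
Split {q2,q6,q10} by δ(·,1) → {q6,q10} and {q2}.
No further refinement is possible. Final partition (8 blocks): {q3,q5} | {q6,q10} | {q7,q8} | {q4} | {q9} | {q0,q11} | {q1} | {q2}.
The equivalence class containing q11 is {q0,q11}, of size 2.

2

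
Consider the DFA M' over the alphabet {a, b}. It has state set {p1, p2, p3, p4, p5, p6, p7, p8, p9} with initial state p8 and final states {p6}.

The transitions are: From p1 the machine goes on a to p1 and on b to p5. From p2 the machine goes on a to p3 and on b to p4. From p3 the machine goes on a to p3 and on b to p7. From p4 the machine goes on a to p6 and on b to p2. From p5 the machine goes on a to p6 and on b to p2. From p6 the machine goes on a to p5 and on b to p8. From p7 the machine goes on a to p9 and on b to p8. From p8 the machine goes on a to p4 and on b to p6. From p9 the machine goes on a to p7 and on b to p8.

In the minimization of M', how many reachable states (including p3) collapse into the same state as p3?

States {p1} cannot be reached from the start state, so discard them.
Initial partition by acceptance: {p6} | {p2,p3,p4,p5,p7,p8,p9}.
Split {p2,p3,p4,p5,p7,p8,p9} by δ(·,a) → {p2,p3,p7,p8,p9} and {p4,p5}.
Split {p2,p3,p7,p8,p9} by δ(·,a) → {p2,p3,p7,p9} and {p8}.
Split {p2,p3,p7,p9} by δ(·,b) → {p7,p9} and {p2} and {p3}.
No further refinement is possible. Final partition (6 blocks): {p6} | {p7,p9} | {p4,p5} | {p8} | {p2} | {p3}.
State p3 belongs to the block {p3}, which has 1 states.

1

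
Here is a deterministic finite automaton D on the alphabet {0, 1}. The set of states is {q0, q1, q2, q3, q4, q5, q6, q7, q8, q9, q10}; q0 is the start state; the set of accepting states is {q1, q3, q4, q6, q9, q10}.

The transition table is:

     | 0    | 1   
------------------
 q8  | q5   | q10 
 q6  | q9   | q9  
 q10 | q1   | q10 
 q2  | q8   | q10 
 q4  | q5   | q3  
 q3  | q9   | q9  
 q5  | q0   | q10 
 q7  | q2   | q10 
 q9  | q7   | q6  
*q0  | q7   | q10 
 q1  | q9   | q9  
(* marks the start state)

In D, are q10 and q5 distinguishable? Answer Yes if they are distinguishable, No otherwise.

Reachable states from the start: {q0,q1,q2,q5,q6,q7,q8,q9,q10}. Unreachable: {q3,q4} — drop them.
Start with accepting vs non-accepting: {q1,q6,q9,q10} | {q0,q2,q5,q7,q8}.
Split {q1,q6,q9,q10} by δ(·,0) → {q1,q6,q10} and {q9}.
On input 0, block {q1,q6,q10} splits into {q1,q6} and {q10}.
Stable partition: {q1,q6} | {q0,q2,q5,q7,q8} | {q9} | {q10} — 4 equivalence classes.
q10 and q5 end up in different blocks, so they are distinguishable. For instance, the string 'ε' is accepted from only q10.

Yes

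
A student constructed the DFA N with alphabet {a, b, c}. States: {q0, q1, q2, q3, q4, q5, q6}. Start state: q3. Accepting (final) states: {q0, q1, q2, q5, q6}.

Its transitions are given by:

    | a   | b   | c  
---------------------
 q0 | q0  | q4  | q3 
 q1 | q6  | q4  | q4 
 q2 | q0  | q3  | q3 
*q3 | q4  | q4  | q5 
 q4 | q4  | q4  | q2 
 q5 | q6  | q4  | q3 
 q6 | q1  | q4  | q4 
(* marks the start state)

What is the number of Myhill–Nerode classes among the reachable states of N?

All states are reachable from the start state.
P0 = {q0,q1,q2,q5,q6} | {q3,q4}.
No further refinement is possible. Final partition (2 blocks): {q0,q1,q2,q5,q6} | {q3,q4}.

2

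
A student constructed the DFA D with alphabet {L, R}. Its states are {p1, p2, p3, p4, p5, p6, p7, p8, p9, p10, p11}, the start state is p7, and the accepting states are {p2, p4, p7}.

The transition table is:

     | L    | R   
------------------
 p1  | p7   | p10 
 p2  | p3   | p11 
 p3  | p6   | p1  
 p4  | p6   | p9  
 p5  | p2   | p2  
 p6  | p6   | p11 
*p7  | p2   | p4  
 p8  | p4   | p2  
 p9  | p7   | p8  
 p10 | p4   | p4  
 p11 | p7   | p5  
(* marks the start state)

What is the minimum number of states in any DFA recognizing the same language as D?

5

Start with accepting vs non-accepting: {p2,p4,p7} | {p1,p3,p5,p6,p8,p9,p10,p11}.
Refine {p2,p4,p7} on symbol L: members go to different blocks, giving {p2,p4} and {p7}.
On input L, block {p1,p3,p5,p6,p8,p9,p10,p11} splits into {p1,p9,p11} and {p5,p8,p10} and {p3,p6}.
The partition is now stable with 5 blocks: {p2,p4} | {p1,p9,p11} | {p7} | {p5,p8,p10} | {p3,p6}.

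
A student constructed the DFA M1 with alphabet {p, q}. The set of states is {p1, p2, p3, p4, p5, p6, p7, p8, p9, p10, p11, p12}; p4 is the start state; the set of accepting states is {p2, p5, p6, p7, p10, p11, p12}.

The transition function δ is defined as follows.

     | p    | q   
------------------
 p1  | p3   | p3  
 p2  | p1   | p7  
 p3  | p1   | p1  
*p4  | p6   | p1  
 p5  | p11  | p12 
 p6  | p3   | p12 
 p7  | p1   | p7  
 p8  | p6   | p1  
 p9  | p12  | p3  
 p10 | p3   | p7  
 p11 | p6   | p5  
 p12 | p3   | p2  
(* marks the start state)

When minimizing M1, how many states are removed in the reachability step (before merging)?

5

No path from p4 leads to p5, p8, p9, p10, p11; the other 7 states are all reachable.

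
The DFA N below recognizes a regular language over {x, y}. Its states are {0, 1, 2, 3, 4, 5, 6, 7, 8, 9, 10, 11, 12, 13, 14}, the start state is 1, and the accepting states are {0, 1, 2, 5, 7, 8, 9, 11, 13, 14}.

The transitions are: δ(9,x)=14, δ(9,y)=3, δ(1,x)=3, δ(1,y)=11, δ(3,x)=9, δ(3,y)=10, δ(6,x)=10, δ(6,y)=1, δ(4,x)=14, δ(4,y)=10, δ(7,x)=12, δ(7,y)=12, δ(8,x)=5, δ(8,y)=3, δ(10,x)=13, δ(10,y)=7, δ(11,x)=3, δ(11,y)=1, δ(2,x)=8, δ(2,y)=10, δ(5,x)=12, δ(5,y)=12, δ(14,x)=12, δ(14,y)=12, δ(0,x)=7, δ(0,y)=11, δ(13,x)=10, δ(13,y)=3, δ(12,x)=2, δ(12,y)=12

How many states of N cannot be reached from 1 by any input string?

3

BFS from 1 reaches {1, 2, 3, 5, 7, 8, 9, 10, 11, 12, 13, 14}; the 3 state(s) 0, 4, 6 are never visited.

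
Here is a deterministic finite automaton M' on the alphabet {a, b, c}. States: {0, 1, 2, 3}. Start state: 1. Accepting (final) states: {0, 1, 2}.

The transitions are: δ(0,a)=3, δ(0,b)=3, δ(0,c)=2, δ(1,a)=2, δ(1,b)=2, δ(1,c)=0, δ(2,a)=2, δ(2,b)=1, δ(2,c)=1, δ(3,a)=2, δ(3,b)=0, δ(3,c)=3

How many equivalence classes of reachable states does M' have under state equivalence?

Start with accepting vs non-accepting: {0,1,2} | {3}.
On input a, block {0,1,2} splits into {1,2} and {0}.
Refine {1,2} on symbol c: members go to different blocks, giving {1} and {2}.
No further refinement is possible. Final partition (4 blocks): {1} | {3} | {0} | {2}.

4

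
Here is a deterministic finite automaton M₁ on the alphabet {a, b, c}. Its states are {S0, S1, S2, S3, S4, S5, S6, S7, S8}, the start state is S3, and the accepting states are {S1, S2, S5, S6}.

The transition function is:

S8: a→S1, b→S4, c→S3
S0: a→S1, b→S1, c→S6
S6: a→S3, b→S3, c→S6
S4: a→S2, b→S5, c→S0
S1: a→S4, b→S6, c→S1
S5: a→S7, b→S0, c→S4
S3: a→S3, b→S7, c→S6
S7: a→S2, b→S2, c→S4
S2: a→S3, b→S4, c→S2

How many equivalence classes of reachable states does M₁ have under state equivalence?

First remove the unreachable states {S8}; 8 states remain.
Initial partition by acceptance: {S1,S2,S5,S6} | {S0,S3,S4,S7}.
Refine {S1,S2,S5,S6} on symbol b: members go to different blocks, giving {S2,S5,S6} and {S1}.
Refine {S2,S5,S6} on symbol c: members go to different blocks, giving {S2,S6} and {S5}.
On input a, block {S0,S3,S4,S7} splits into {S4,S7} and {S0} and {S3}.
On input b, block {S2,S6} splits into {S2} and {S6}.
Refine {S4,S7} on symbol b: members go to different blocks, giving {S4} and {S7}.
No further refinement is possible. Final partition (8 blocks): {S2} | {S4} | {S1} | {S5} | {S0} | {S3} | {S6} | {S7}.

8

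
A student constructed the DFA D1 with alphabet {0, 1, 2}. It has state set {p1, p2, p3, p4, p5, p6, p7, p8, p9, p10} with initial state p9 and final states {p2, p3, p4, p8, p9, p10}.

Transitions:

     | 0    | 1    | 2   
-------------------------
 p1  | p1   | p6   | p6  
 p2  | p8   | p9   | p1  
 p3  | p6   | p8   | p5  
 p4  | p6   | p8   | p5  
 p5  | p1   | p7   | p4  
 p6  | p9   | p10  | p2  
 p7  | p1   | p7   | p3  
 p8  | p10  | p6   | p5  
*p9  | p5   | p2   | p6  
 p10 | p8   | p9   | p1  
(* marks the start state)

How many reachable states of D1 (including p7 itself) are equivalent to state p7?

2

Every state is reachable, so we keep all 10.
Start with accepting vs non-accepting: {p2,p3,p4,p8,p9,p10} | {p1,p5,p6,p7}.
Split {p2,p3,p4,p8,p9,p10} by δ(·,0) → {p2,p8,p10} and {p3,p4,p9}.
Split {p2,p8,p10} by δ(·,1) → {p2,p10} and {p8}.
On input 0, block {p1,p5,p6,p7} splits into {p1,p5,p7} and {p6}.
On input 1, block {p1,p5,p7} splits into {p5,p7} and {p1}.
On input 0, block {p3,p4,p9} splits into {p3,p4} and {p9}.
The partition is now stable with 7 blocks: {p2,p10} | {p5,p7} | {p3,p4} | {p8} | {p6} | {p1} | {p9}.
The equivalence class containing p7 is {p5,p7}, of size 2.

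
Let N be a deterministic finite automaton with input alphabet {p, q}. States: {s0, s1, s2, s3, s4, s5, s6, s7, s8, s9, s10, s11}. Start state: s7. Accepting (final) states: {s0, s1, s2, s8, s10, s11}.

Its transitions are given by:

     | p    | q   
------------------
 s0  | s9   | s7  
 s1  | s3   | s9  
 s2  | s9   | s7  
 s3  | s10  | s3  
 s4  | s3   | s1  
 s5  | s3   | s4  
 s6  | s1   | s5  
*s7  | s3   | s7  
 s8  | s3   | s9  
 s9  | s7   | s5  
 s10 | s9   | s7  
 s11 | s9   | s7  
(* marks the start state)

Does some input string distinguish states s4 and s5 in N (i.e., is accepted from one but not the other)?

Yes

First remove the unreachable states {s0,s2,s6,s8,s11}; 7 states remain.
Start with accepting vs non-accepting: {s1,s10} | {s3,s4,s5,s7,s9}.
Refine {s3,s4,s5,s7,s9} on symbol p: members go to different blocks, giving {s4,s5,s7,s9} and {s3}.
Split {s1,s10} by δ(·,p) → {s1} and {s10}.
Refine {s4,s5,s7,s9} on symbol p: members go to different blocks, giving {s4,s5,s7} and {s9}.
Refine {s4,s5,s7} on symbol q: members go to different blocks, giving {s5,s7} and {s4}.
On input q, block {s5,s7} splits into {s5} and {s7}.
Stable partition: {s1} | {s5} | {s3} | {s10} | {s9} | {s4} | {s7} — 7 equivalence classes.
s4 and s5 end up in different blocks, so they are distinguishable. For instance, the string 'q' is accepted from only s4.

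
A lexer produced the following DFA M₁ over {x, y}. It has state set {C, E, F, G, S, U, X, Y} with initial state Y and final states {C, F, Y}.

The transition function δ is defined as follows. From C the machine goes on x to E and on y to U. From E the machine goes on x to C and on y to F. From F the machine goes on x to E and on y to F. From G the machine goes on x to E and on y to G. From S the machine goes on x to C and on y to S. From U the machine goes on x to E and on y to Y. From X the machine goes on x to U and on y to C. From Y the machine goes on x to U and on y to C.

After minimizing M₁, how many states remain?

States {G,S,X} cannot be reached from the start state, so discard them.
P0 = {C,F,Y} | {E,U}.
Refine {C,F,Y} on symbol y: members go to different blocks, giving {F,Y} and {C}.
Refine {F,Y} on symbol y: members go to different blocks, giving {F} and {Y}.
On input x, block {E,U} splits into {U} and {E}.
No further refinement is possible. Final partition (5 blocks): {F} | {U} | {C} | {Y} | {E}.

5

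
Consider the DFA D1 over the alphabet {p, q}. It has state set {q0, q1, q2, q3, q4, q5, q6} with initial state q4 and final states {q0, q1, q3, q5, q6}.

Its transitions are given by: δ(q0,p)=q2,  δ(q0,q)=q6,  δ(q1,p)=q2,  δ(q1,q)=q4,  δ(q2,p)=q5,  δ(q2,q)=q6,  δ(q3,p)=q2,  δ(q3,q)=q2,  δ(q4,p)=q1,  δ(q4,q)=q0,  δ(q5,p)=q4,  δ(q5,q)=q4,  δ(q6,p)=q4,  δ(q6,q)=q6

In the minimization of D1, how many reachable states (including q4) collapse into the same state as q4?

Reachable states from the start: {q0,q1,q2,q4,q5,q6}. Unreachable: {q3} — drop them.
Start with accepting vs non-accepting: {q0,q1,q5,q6} | {q2,q4}.
Split {q0,q1,q5,q6} by δ(·,q) → {q0,q6} and {q1,q5}.
Stable partition: {q0,q6} | {q2,q4} | {q1,q5} — 3 equivalence classes.
The equivalence class containing q4 is {q2,q4}, of size 2.

2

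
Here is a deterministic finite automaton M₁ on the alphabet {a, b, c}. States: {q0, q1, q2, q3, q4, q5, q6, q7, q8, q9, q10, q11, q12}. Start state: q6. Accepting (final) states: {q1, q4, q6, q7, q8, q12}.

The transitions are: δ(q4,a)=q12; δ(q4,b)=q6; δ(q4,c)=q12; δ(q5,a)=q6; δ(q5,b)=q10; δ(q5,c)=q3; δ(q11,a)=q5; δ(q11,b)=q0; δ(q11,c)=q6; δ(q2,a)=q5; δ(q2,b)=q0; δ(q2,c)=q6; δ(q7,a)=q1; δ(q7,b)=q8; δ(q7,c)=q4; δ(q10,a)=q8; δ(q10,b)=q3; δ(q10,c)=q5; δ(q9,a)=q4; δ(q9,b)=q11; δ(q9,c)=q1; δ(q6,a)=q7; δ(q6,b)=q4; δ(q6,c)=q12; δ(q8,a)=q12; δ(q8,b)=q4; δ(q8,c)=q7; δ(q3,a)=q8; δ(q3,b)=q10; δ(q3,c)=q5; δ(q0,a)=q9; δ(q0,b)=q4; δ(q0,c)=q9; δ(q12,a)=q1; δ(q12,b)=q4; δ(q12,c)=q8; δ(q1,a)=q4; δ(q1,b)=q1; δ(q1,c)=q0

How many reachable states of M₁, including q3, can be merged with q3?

First remove the unreachable states {q2}; 12 states remain.
P0 = {q1,q4,q6,q7,q8,q12} | {q0,q3,q5,q9,q10,q11}.
Refine {q1,q4,q6,q7,q8,q12} on symbol c: members go to different blocks, giving {q4,q6,q7,q8,q12} and {q1}.
Split {q4,q6,q7,q8,q12} by δ(·,a) → {q4,q6,q8} and {q7,q12}.
Split {q0,q3,q5,q9,q10,q11} by δ(·,a) → {q3,q5,q9,q10} and {q0,q11}.
Refine {q3,q5,q9,q10} on symbol b: members go to different blocks, giving {q3,q5,q10} and {q9}.
Split {q0,q11} by δ(·,a) → {q0} and {q11}.
The partition is now stable with 7 blocks: {q4,q6,q8} | {q3,q5,q10} | {q1} | {q7,q12} | {q0} | {q9} | {q11}.
State q3 belongs to the block {q3,q5,q10}, which has 3 states.

3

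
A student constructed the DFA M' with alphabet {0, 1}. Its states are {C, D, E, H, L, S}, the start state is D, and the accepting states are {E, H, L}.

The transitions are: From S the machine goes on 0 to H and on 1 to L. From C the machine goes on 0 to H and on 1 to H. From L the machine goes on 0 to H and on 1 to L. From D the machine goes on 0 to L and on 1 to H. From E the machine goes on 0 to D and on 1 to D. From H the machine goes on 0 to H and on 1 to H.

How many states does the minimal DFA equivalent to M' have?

2

Reachable states from the start: {D,H,L}. Unreachable: {C,E,S} — drop them.
P0 = {H,L} | {D}.
Stable partition: {H,L} | {D} — 2 equivalence classes.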